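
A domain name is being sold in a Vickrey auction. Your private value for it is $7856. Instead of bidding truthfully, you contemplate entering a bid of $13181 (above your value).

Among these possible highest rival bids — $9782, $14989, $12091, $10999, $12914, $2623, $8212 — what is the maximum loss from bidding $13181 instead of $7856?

$9782: truthful gives $0, deviation gives −$1926 → loss $1926.
$14989: same outcome either way → loss $0.
$12091: truthful gives $0, deviation gives −$4235 → loss $4235.
$10999: truthful gives $0, deviation gives −$3143 → loss $3143.
$12914: truthful gives $0, deviation gives −$5058 → loss $5058.
$2623: same outcome either way → loss $0.
$8212: truthful gives $0, deviation gives −$356 → loss $356.
Maximum loss: $5058.

$5058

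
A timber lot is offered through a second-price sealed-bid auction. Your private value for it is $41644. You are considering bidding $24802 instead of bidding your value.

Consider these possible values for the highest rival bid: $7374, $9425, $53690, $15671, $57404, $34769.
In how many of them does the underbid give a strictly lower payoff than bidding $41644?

1

The deviation hurts exactly when the highest competing bid lies strictly between $24802 and $41644 — underbidding then forfeits a profitable win.
$7374: below both → same outcome either way.
$9425: below both → same outcome either way.
$53690: above both → same outcome either way.
$15671: below both → same outcome either way.
$57404: above both → same outcome either way.
$34769: inside the interval → strictly worse (loss $6875).
Count: 1.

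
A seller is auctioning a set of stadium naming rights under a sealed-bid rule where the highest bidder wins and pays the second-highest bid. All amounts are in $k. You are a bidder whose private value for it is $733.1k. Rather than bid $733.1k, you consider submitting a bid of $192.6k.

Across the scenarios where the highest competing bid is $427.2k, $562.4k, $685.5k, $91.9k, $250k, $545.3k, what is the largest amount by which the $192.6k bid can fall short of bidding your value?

$427.2k: truthful gives $305.9k, deviation gives $0k → loss $305.9k.
$562.4k: truthful gives $170.7k, deviation gives $0k → loss $170.7k.
$685.5k: truthful gives $47.6k, deviation gives $0k → loss $47.6k.
$91.9k: same outcome either way → loss $0k.
$250k: truthful gives $483.1k, deviation gives $0k → loss $483.1k.
$545.3k: truthful gives $187.8k, deviation gives $0k → loss $187.8k.
Maximum loss: $483.1k.

$483.1k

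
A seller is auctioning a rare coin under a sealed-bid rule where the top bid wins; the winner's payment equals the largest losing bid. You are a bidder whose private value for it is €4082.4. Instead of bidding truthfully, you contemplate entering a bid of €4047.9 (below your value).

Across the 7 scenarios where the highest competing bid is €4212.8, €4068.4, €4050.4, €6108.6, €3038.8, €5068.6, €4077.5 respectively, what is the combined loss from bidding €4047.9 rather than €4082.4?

€50.9

The deviation costs you only when the competing bid falls strictly between €4047.9 and €4082.4; elsewhere both bids give the same outcome.
€4212.8: outcomes coincide → loss €0.
€4068.4: truthful payoff €14, deviation payoff €0 → loss €14.
€4050.4: truthful payoff €32, deviation payoff €0 → loss €32.
€6108.6: outcomes coincide → loss €0.
€3038.8: outcomes coincide → loss €0.
€5068.6: outcomes coincide → loss €0.
€4077.5: truthful payoff €4.9, deviation payoff €0 → loss €4.9.
Total loss = €14 + €32 + €4.9 = €50.9.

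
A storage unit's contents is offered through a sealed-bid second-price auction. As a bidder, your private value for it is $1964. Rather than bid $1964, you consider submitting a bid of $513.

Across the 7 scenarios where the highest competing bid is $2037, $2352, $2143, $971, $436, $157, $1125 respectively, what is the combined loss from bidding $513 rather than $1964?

The deviation costs you only when the competing bid falls strictly between $513 and $1964; elsewhere both bids give the same outcome.
$2037: outcomes coincide → loss $0.
$2352: outcomes coincide → loss $0.
$2143: outcomes coincide → loss $0.
$971: truthful payoff $993, deviation payoff $0 → loss $993.
$436: outcomes coincide → loss $0.
$157: outcomes coincide → loss $0.
$1125: truthful payoff $839, deviation payoff $0 → loss $839.
Total loss = $993 + $839 = $1832.
Because the price is fixed by the runner-up's bid, deviating from your value can only change a good outcome into a bad one — never the reverse.

$1832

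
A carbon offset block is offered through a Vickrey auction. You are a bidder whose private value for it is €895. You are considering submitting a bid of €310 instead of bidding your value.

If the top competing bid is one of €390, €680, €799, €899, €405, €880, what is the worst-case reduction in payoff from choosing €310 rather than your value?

€390: truthful gives €505, deviation gives €0 → loss €505.
€680: truthful gives €215, deviation gives €0 → loss €215.
€799: truthful gives €96, deviation gives €0 → loss €96.
€899: same outcome either way → loss €0.
€405: truthful gives €490, deviation gives €0 → loss €490.
€880: truthful gives €15, deviation gives €0 → loss €15.
Maximum loss: €505.

€505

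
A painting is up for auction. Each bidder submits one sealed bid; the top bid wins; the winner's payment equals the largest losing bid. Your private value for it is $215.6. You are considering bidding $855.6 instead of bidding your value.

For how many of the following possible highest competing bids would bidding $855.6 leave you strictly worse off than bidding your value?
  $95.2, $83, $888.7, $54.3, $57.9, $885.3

The deviation hurts exactly when the highest competing bid lies strictly between $215.6 and $855.6 — overbidding then wins at a price above your value.
$95.2: below both → same outcome either way.
$83: below both → same outcome either way.
$888.7: above both → same outcome either way.
$54.3: below both → same outcome either way.
$57.9: below both → same outcome either way.
$885.3: above both → same outcome either way.
Count: 0.

0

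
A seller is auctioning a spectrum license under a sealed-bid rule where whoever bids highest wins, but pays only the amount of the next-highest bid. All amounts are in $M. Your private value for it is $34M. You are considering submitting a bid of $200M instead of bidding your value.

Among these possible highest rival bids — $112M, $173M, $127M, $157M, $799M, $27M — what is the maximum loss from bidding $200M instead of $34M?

$139M

$112M: truthful gives $0M, deviation gives −$78M → loss $78M.
$173M: truthful gives $0M, deviation gives −$139M → loss $139M.
$127M: truthful gives $0M, deviation gives −$93M → loss $93M.
$157M: truthful gives $0M, deviation gives −$123M → loss $123M.
$799M: same outcome either way → loss $0M.
$27M: same outcome either way → loss $0M.
Maximum loss: $139M.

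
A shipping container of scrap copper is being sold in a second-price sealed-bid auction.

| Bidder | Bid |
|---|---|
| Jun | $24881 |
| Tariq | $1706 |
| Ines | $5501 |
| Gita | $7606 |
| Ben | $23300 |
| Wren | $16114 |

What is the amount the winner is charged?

$23300

Highest bid: Jun at $24881, so Jun wins.
Second-highest bid: Ben at $23300 — that is the price the winner pays.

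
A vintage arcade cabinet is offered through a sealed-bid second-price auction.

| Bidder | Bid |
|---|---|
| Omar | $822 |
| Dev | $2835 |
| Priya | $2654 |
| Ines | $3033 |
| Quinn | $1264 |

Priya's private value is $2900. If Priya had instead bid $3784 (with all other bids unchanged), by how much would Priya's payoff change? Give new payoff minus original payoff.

The highest bid among the other bidders is $3033; Priya's bid doesn't change that.
Original bid $2654: Priya is not highest (top rival bid is $3033); payoff $0.
Alternative bid $3784: Priya is highest, pays the top rival bid $3033; payoff $2900 − $3033 = −$133.
Change in payoff = −$133 − ($0) = −$133.

−$133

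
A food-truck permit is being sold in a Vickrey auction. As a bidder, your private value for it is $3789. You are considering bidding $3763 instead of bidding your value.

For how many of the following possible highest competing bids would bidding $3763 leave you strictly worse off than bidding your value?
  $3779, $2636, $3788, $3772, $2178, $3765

4

The deviation hurts exactly when the highest competing bid lies strictly between $3763 and $3789 — underbidding then forfeits a profitable win.
$3779: inside the interval → strictly worse (loss $10).
$2636: below both → same outcome either way.
$3788: inside the interval → strictly worse (loss $1).
$3772: inside the interval → strictly worse (loss $17).
$2178: below both → same outcome either way.
$3765: inside the interval → strictly worse (loss $24).
Count: 4.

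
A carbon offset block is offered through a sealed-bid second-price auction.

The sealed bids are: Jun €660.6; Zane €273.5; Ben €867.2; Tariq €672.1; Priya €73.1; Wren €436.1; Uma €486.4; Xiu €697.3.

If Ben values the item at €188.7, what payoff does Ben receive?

Highest bid: Ben at €867.2, so Ben wins.
Second-highest bid: Xiu at €697.3 — that is the price the winner pays.
Ben's payoff = value − price = €188.7 − €697.3 = −€508.6.

−€508.6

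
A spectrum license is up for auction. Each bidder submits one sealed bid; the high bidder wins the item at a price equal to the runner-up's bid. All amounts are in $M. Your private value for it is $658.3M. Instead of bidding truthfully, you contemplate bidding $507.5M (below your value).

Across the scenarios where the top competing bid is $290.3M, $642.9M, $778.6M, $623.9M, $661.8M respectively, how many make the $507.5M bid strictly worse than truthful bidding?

The deviation hurts exactly when the highest competing bid lies strictly between $507.5M and $658.3M — underbidding then forfeits a profitable win.
$290.3M: below both → same outcome either way.
$642.9M: inside the interval → strictly worse (loss $15.4M).
$778.6M: above both → same outcome either way.
$623.9M: inside the interval → strictly worse (loss $34.4M).
$661.8M: above both → same outcome either way.
Count: 2.

2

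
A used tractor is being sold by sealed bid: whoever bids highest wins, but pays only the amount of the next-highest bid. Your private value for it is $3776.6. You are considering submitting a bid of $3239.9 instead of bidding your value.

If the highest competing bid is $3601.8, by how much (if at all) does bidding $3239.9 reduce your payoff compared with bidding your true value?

Bidding your value $3776.6: you win (since $3776.6 > $3601.8) and pay $3601.8. Payoff $174.8.
Bidding $3239.9: you lose. Payoff $0.
The competing bid $3601.8 lies between your shaded bid and your value, so underbidding forfeits an item you could have won at a profitable price.
Loss from deviating = $174.8 − ($0) = $174.8.
In a second-price auction your bid sets only whether you win, not what you pay, so bidding your true value is weakly dominant.

$174.8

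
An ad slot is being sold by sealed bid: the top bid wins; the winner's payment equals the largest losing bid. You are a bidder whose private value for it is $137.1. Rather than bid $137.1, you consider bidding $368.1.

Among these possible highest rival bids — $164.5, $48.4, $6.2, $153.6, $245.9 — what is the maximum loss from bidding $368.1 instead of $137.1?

$108.8

$164.5: truthful gives $0, deviation gives −$27.4 → loss $27.4.
$48.4: same outcome either way → loss $0.
$6.2: same outcome either way → loss $0.
$153.6: truthful gives $0, deviation gives −$16.5 → loss $16.5.
$245.9: truthful gives $0, deviation gives −$108.8 → loss $108.8.
Maximum loss: $108.8.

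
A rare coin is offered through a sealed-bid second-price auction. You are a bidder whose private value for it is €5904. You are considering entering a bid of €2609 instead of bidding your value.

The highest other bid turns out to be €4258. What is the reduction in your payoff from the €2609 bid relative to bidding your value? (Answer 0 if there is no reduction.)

Bidding your value €5904: you win (since €5904 > €4258) and pay €4258. Payoff €1646.
Bidding €2609: you lose. Payoff €0.
The competing bid €4258 lies between your shaded bid and your value, so underbidding forfeits an item you could have won at a profitable price.
Loss from deviating = €1646 − (€0) = €1646.
Because the price is fixed by the runner-up's bid, deviating from your value can only change a good outcome into a bad one — never the reverse.

€1646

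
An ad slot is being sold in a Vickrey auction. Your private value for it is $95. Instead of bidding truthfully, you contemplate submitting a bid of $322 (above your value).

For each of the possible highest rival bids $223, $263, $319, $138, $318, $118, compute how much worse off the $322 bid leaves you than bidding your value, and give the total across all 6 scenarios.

The deviation costs you only when the competing bid falls strictly between $95 and $322; elsewhere both bids give the same outcome.
$223: truthful payoff $0, deviation payoff −$128 → loss $128.
$263: truthful payoff $0, deviation payoff −$168 → loss $168.
$319: truthful payoff $0, deviation payoff −$224 → loss $224.
$138: truthful payoff $0, deviation payoff −$43 → loss $43.
$318: truthful payoff $0, deviation payoff −$223 → loss $223.
$118: truthful payoff $0, deviation payoff −$23 → loss $23.
Total loss = $128 + $168 + $224 + $43 + $223 + $23 = $809.

$809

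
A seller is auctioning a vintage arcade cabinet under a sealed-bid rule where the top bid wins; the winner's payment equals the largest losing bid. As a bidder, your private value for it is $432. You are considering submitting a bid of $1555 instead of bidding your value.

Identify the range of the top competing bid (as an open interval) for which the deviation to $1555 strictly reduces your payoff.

If the competing bid is below $432, both bids win at the same price — no difference.
If it is above $1555, both bids lose — no difference.
If it lies strictly between $432 and $1555, bidding your value loses (payoff 0) while bidding $1555 wins at a price above your value (payoff negative).
So the deviation strictly hurts on the open interval ($432, $1555).

($432, $1555)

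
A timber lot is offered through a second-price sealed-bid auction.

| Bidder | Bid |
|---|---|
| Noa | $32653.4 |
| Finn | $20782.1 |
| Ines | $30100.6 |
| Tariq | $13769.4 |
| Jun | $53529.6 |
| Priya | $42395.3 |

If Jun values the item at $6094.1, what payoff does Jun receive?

Highest bid: Jun at $53529.6, so Jun wins.
Second-highest bid: Priya at $42395.3 — that is the price the winner pays.
Jun's payoff = value − price = $6094.1 − $42395.3 = −$36301.2.

−$36301.2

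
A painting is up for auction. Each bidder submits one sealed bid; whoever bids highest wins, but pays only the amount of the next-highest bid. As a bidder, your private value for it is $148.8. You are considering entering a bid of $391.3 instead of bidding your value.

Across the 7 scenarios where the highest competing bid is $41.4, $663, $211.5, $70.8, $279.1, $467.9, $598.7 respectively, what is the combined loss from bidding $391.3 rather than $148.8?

$193

The deviation costs you only when the competing bid falls strictly between $148.8 and $391.3; elsewhere both bids give the same outcome.
$41.4: outcomes coincide → loss $0.
$663: outcomes coincide → loss $0.
$211.5: truthful payoff $0, deviation payoff −$62.7 → loss $62.7.
$70.8: outcomes coincide → loss $0.
$279.1: truthful payoff $0, deviation payoff −$130.3 → loss $130.3.
$467.9: outcomes coincide → loss $0.
$598.7: outcomes coincide → loss $0.
Total loss = $62.7 + $130.3 = $193.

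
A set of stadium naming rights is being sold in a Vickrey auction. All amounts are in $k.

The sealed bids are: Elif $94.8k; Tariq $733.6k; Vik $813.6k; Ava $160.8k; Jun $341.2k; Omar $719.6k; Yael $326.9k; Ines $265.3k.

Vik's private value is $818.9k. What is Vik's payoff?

$85.3k

Highest bid: Vik at $813.6k, so Vik wins.
Second-highest bid: Tariq at $733.6k — that is the price the winner pays.
Vik's payoff = value − price = $818.9k − $733.6k = $85.3k.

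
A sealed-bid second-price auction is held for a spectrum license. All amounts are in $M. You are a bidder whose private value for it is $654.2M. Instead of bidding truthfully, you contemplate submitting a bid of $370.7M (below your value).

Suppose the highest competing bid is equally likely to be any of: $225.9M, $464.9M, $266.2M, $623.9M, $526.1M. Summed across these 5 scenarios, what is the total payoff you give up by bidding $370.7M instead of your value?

The deviation costs you only when the competing bid falls strictly between $370.7M and $654.2M; elsewhere both bids give the same outcome.
$225.9M: outcomes coincide → loss $0M.
$464.9M: truthful payoff $189.3M, deviation payoff $0M → loss $189.3M.
$266.2M: outcomes coincide → loss $0M.
$623.9M: truthful payoff $30.3M, deviation payoff $0M → loss $30.3M.
$526.1M: truthful payoff $128.1M, deviation payoff $0M → loss $128.1M.
Total loss = $189.3M + $30.3M + $128.1M = $347.7M.
Truthful bidding weakly dominates here: raising your bid can only win items priced above your value, and lowering it can only forfeit items priced below.

$347.7M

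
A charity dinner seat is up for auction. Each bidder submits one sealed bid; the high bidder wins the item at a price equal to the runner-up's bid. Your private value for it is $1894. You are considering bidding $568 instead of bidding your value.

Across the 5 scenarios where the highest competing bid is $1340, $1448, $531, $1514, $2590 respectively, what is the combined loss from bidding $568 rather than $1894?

$1380

The deviation costs you only when the competing bid falls strictly between $568 and $1894; elsewhere both bids give the same outcome.
$1340: truthful payoff $554, deviation payoff $0 → loss $554.
$1448: truthful payoff $446, deviation payoff $0 → loss $446.
$531: outcomes coincide → loss $0.
$1514: truthful payoff $380, deviation payoff $0 → loss $380.
$2590: outcomes coincide → loss $0.
Total loss = $554 + $446 + $380 = $1380.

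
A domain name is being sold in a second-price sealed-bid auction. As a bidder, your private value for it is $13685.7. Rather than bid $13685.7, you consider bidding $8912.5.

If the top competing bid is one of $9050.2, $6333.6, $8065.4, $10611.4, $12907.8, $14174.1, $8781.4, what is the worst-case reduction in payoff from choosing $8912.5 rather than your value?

$9050.2: truthful gives $4635.5, deviation gives $0 → loss $4635.5.
$6333.6: same outcome either way → loss $0.
$8065.4: same outcome either way → loss $0.
$10611.4: truthful gives $3074.3, deviation gives $0 → loss $3074.3.
$12907.8: truthful gives $777.9, deviation gives $0 → loss $777.9.
$14174.1: same outcome either way → loss $0.
$8781.4: same outcome either way → loss $0.
Maximum loss: $4635.5.

$4635.5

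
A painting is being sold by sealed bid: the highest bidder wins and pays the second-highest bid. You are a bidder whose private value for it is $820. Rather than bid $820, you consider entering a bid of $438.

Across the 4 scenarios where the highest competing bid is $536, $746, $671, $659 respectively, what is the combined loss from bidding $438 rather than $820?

The deviation costs you only when the competing bid falls strictly between $438 and $820; elsewhere both bids give the same outcome.
$536: truthful payoff $284, deviation payoff $0 → loss $284.
$746: truthful payoff $74, deviation payoff $0 → loss $74.
$671: truthful payoff $149, deviation payoff $0 → loss $149.
$659: truthful payoff $161, deviation payoff $0 → loss $161.
Total loss = $284 + $74 + $149 + $161 = $668.

$668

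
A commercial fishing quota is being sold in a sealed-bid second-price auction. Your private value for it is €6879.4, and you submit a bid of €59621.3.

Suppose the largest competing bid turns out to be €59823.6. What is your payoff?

€0

Your bid €59621.3 is below the highest competing bid €59823.6, so you lose.
A losing bidder pays nothing and receives nothing: payoff = €0.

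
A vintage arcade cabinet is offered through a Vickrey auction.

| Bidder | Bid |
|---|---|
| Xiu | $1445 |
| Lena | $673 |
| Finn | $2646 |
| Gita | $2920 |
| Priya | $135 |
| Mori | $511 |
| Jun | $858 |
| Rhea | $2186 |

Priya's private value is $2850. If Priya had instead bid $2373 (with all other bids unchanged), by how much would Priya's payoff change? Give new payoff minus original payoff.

$0

The highest bid among the other bidders is $2920; Priya's bid doesn't change that.
Original bid $135: Priya is not highest (top rival bid is $2920); payoff $0.
Alternative bid $2373: Priya is not highest (top rival bid is $2920); payoff $0.
Change in payoff = $0 − ($0) = $0.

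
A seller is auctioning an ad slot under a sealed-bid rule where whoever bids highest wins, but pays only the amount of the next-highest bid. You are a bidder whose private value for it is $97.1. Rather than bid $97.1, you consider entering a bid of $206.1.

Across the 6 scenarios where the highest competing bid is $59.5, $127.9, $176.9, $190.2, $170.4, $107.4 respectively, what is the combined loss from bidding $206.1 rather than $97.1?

The deviation costs you only when the competing bid falls strictly between $97.1 and $206.1; elsewhere both bids give the same outcome.
$59.5: outcomes coincide → loss $0.
$127.9: truthful payoff $0, deviation payoff −$30.8 → loss $30.8.
$176.9: truthful payoff $0, deviation payoff −$79.8 → loss $79.8.
$190.2: truthful payoff $0, deviation payoff −$93.1 → loss $93.1.
$170.4: truthful payoff $0, deviation payoff −$73.3 → loss $73.3.
$107.4: truthful payoff $0, deviation payoff −$10.3 → loss $10.3.
Total loss = $30.8 + $79.8 + $93.1 + $73.3 + $10.3 = $287.3.
Because the price is fixed by the runner-up's bid, deviating from your value can only change a good outcome into a bad one — never the reverse.

$287.3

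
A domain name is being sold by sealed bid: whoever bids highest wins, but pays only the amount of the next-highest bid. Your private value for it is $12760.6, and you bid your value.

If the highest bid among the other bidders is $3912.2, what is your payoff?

Your bid $12760.6 exceeds the highest competing bid $3912.2, so you win.
In a second-price auction the winner pays the second-highest bid, $3912.2.
Payoff = value − price = $12760.6 − $3912.2 = $8848.4.

$8848.4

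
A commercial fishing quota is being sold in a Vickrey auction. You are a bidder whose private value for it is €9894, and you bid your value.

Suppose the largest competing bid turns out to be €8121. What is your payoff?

Your bid €9894 exceeds the highest competing bid €8121, so you win.
In a second-price auction the winner pays the second-highest bid, €8121.
Payoff = value − price = €9894 − €8121 = €1773.

€1773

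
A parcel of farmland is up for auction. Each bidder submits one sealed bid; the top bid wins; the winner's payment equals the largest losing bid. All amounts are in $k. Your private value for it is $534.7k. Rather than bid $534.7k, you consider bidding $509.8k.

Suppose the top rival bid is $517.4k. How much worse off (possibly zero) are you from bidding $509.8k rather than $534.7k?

$17.3k

Bidding your value $534.7k: you win (since $534.7k > $517.4k) and pay $517.4k. Payoff $17.3k.
Bidding $509.8k: you lose. Payoff $0k.
The competing bid $517.4k lies between your shaded bid and your value, so underbidding forfeits an item you could have won at a profitable price.
Loss from deviating = $17.3k − ($0k) = $17.3k.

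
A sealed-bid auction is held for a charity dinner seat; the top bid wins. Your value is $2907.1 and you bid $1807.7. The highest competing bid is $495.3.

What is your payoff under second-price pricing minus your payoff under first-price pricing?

You have the highest bid, so you win under either rule.
Second-price: pay $495.3 → payoff $2411.8.
First-price: pay your own bid $1807.7 → payoff $1099.4.
Difference = $2411.8 − ($1099.4) = $1312.4.

$1312.4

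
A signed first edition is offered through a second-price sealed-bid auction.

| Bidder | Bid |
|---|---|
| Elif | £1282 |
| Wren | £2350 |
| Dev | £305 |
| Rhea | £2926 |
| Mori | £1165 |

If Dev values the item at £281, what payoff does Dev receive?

Highest bid: Rhea at £2926, so Rhea wins.
Second-highest bid: Wren at £2350 — that is the price the winner pays.
Dev did not win, so Dev pays nothing and receives nothing: payoff £0.

£0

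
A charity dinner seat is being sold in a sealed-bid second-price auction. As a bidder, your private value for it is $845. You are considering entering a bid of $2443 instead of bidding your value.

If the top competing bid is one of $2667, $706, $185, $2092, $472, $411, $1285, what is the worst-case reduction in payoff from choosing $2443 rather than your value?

$2667: same outcome either way → loss $0.
$706: same outcome either way → loss $0.
$185: same outcome either way → loss $0.
$2092: truthful gives $0, deviation gives −$1247 → loss $1247.
$472: same outcome either way → loss $0.
$411: same outcome either way → loss $0.
$1285: truthful gives $0, deviation gives −$440 → loss $440.
Maximum loss: $1247.

$1247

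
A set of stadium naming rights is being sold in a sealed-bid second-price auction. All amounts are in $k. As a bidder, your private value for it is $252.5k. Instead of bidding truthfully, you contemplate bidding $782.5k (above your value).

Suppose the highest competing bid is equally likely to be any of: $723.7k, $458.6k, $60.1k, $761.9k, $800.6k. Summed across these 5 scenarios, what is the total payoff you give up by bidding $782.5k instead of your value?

$1186.7k

The deviation costs you only when the competing bid falls strictly between $252.5k and $782.5k; elsewhere both bids give the same outcome.
$723.7k: truthful payoff $0k, deviation payoff −$471.2k → loss $471.2k.
$458.6k: truthful payoff $0k, deviation payoff −$206.1k → loss $206.1k.
$60.1k: outcomes coincide → loss $0k.
$761.9k: truthful payoff $0k, deviation payoff −$509.4k → loss $509.4k.
$800.6k: outcomes coincide → loss $0k.
Total loss = $471.2k + $206.1k + $509.4k = $1186.7k.
Because the price is fixed by the runner-up's bid, deviating from your value can only change a good outcome into a bad one — never the reverse.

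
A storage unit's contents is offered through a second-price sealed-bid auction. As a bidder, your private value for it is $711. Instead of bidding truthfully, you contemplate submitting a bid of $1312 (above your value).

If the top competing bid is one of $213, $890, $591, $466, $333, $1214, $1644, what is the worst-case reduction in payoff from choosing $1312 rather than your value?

$213: same outcome either way → loss $0.
$890: truthful gives $0, deviation gives −$179 → loss $179.
$591: same outcome either way → loss $0.
$466: same outcome either way → loss $0.
$333: same outcome either way → loss $0.
$1214: truthful gives $0, deviation gives −$503 → loss $503.
$1644: same outcome either way → loss $0.
Maximum loss: $503.

$503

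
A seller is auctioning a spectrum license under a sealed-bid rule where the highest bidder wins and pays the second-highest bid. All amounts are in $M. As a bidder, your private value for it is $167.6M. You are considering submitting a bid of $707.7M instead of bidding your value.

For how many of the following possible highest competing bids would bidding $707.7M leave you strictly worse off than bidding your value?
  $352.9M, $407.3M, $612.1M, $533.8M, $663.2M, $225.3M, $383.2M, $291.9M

The deviation hurts exactly when the highest competing bid lies strictly between $167.6M and $707.7M — overbidding then wins at a price above your value.
$352.9M: inside the interval → strictly worse (loss $185.3M).
$407.3M: inside the interval → strictly worse (loss $239.7M).
$612.1M: inside the interval → strictly worse (loss $444.5M).
$533.8M: inside the interval → strictly worse (loss $366.2M).
$663.2M: inside the interval → strictly worse (loss $495.6M).
$225.3M: inside the interval → strictly worse (loss $57.7M).
$383.2M: inside the interval → strictly worse (loss $215.6M).
$291.9M: inside the interval → strictly worse (loss $124.3M).
Count: 8.

8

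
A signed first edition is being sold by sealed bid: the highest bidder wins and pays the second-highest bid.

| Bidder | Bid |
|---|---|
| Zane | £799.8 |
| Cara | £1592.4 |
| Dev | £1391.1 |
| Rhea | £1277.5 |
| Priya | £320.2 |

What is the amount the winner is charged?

£1391.1

Highest bid: Cara at £1592.4, so Cara wins.
Second-highest bid: Dev at £1391.1 — that is the price the winner pays.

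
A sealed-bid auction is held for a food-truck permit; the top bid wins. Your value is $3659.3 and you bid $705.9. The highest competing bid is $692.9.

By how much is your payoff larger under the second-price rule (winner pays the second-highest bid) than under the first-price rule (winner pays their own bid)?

$13

You have the highest bid, so you win under either rule.
Second-price: pay $692.9 → payoff $2966.4.
First-price: pay your own bid $705.9 → payoff $2953.4.
Difference = $2966.4 − ($2953.4) = $13.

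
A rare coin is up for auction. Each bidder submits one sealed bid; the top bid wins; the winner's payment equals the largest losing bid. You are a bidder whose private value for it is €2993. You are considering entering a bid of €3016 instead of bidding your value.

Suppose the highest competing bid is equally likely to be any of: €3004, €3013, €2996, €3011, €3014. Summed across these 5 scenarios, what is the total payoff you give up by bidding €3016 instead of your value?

€73

The deviation costs you only when the competing bid falls strictly between €2993 and €3016; elsewhere both bids give the same outcome.
€3004: truthful payoff €0, deviation payoff −€11 → loss €11.
€3013: truthful payoff €0, deviation payoff −€20 → loss €20.
€2996: truthful payoff €0, deviation payoff −€3 → loss €3.
€3011: truthful payoff €0, deviation payoff −€18 → loss €18.
€3014: truthful payoff €0, deviation payoff −€21 → loss €21.
Total loss = €11 + €20 + €3 + €18 + €21 = €73.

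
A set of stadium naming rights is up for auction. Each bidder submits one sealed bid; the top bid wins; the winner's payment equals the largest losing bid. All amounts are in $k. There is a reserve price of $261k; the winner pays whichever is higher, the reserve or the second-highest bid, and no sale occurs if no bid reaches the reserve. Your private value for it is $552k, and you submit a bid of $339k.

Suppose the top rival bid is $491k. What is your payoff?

$0k

Your bid $339k is below the highest competing bid $491k, so you lose. Payoff $0k.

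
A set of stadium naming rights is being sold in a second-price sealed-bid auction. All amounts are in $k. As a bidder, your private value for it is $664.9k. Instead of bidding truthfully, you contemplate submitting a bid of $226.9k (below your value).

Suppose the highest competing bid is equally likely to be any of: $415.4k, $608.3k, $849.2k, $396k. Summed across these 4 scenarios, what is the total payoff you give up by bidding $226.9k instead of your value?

$575k

The deviation costs you only when the competing bid falls strictly between $226.9k and $664.9k; elsewhere both bids give the same outcome.
$415.4k: truthful payoff $249.5k, deviation payoff $0k → loss $249.5k.
$608.3k: truthful payoff $56.6k, deviation payoff $0k → loss $56.6k.
$849.2k: outcomes coincide → loss $0k.
$396k: truthful payoff $268.9k, deviation payoff $0k → loss $268.9k.
Total loss = $249.5k + $56.6k + $268.9k = $575k.
Truthful bidding weakly dominates here: raising your bid can only win items priced above your value, and lowering it can only forfeit items priced below.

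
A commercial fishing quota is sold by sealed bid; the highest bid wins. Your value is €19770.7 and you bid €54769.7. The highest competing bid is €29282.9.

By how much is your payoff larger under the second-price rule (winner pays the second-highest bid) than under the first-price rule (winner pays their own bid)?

€25486.8

You have the highest bid, so you win under either rule.
Second-price: pay €29282.9 → payoff −€9512.2.
First-price: pay your own bid €54769.7 → payoff −€34999.
Difference = −€9512.2 − (−€34999) = €25486.8.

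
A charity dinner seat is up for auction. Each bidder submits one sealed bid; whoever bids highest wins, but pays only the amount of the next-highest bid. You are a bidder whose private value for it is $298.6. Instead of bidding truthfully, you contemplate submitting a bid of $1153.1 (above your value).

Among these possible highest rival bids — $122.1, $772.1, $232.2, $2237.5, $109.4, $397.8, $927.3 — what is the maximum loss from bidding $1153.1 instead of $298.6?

$628.7

$122.1: same outcome either way → loss $0.
$772.1: truthful gives $0, deviation gives −$473.5 → loss $473.5.
$232.2: same outcome either way → loss $0.
$2237.5: same outcome either way → loss $0.
$109.4: same outcome either way → loss $0.
$397.8: truthful gives $0, deviation gives −$99.2 → loss $99.2.
$927.3: truthful gives $0, deviation gives −$628.7 → loss $628.7.
Maximum loss: $628.7.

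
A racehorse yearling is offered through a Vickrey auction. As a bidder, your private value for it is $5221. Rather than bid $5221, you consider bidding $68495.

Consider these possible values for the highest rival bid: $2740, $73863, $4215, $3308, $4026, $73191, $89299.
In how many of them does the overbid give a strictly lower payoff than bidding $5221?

The deviation hurts exactly when the highest competing bid lies strictly between $5221 and $68495 — overbidding then wins at a price above your value.
$2740: below both → same outcome either way.
$73863: above both → same outcome either way.
$4215: below both → same outcome either way.
$3308: below both → same outcome either way.
$4026: below both → same outcome either way.
$73191: above both → same outcome either way.
$89299: above both → same outcome either way.
Count: 0.

0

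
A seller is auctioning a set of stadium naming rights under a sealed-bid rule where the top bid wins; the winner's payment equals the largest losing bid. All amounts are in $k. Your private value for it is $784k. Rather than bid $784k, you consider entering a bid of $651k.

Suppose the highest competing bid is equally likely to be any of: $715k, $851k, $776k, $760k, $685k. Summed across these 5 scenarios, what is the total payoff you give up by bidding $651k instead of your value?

The deviation costs you only when the competing bid falls strictly between $651k and $784k; elsewhere both bids give the same outcome.
$715k: truthful payoff $69k, deviation payoff $0k → loss $69k.
$851k: outcomes coincide → loss $0k.
$776k: truthful payoff $8k, deviation payoff $0k → loss $8k.
$760k: truthful payoff $24k, deviation payoff $0k → loss $24k.
$685k: truthful payoff $99k, deviation payoff $0k → loss $99k.
Total loss = $69k + $8k + $24k + $99k = $200k.
In a second-price auction your bid sets only whether you win, not what you pay, so bidding your true value is weakly dominant.

$200k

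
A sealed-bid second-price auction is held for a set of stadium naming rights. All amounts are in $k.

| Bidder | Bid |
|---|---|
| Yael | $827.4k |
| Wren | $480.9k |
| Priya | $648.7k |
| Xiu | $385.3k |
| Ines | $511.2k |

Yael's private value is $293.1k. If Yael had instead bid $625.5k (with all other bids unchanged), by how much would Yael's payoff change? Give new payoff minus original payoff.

$355.6k

The highest bid among the other bidders is $648.7k; Yael's bid doesn't change that.
Original bid $827.4k: Yael is highest, pays the top rival bid $648.7k; payoff $293.1k − $648.7k = −$355.6k.
Alternative bid $625.5k: Yael is not highest (top rival bid is $648.7k); payoff $0k.
Change in payoff = $0k − (−$355.6k) = $355.6k.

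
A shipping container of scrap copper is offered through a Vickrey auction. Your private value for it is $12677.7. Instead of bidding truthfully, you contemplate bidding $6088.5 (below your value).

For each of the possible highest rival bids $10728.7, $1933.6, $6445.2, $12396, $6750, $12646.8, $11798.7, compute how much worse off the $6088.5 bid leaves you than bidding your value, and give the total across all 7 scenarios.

The deviation costs you only when the competing bid falls strictly between $6088.5 and $12677.7; elsewhere both bids give the same outcome.
$10728.7: truthful payoff $1949, deviation payoff $0 → loss $1949.
$1933.6: outcomes coincide → loss $0.
$6445.2: truthful payoff $6232.5, deviation payoff $0 → loss $6232.5.
$12396: truthful payoff $281.7, deviation payoff $0 → loss $281.7.
$6750: truthful payoff $5927.7, deviation payoff $0 → loss $5927.7.
$12646.8: truthful payoff $30.9, deviation payoff $0 → loss $30.9.
$11798.7: truthful payoff $879, deviation payoff $0 → loss $879.
Total loss = $1949 + $6232.5 + $281.7 + $5927.7 + $30.9 + $879 = $15300.8.

$15300.8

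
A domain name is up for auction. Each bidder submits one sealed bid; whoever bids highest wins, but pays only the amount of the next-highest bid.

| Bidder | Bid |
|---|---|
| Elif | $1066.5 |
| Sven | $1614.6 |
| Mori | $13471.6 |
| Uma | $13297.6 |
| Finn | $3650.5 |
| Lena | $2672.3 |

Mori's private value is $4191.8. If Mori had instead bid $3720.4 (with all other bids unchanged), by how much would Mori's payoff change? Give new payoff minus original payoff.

$9105.8

The highest bid among the other bidders is $13297.6; Mori's bid doesn't change that.
Original bid $13471.6: Mori is highest, pays the top rival bid $13297.6; payoff $4191.8 − $13297.6 = −$9105.8.
Alternative bid $3720.4: Mori is not highest (top rival bid is $13297.6); payoff $0.
Change in payoff = $0 − (−$9105.8) = $9105.8.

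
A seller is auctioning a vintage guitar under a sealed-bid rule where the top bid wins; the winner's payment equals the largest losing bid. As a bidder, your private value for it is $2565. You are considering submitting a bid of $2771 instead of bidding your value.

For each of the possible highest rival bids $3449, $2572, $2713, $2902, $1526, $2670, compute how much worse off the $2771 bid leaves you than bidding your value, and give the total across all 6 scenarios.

The deviation costs you only when the competing bid falls strictly between $2565 and $2771; elsewhere both bids give the same outcome.
$3449: outcomes coincide → loss $0.
$2572: truthful payoff $0, deviation payoff −$7 → loss $7.
$2713: truthful payoff $0, deviation payoff −$148 → loss $148.
$2902: outcomes coincide → loss $0.
$1526: outcomes coincide → loss $0.
$2670: truthful payoff $0, deviation payoff −$105 → loss $105.
Total loss = $7 + $148 + $105 = $260.
Truthful bidding weakly dominates here: raising your bid can only win items priced above your value, and lowering it can only forfeit items priced below.

$260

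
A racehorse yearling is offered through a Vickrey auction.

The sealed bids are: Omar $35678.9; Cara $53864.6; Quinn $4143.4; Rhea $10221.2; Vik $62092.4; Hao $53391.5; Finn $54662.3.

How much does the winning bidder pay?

$54662.3

Highest bid: Vik at $62092.4, so Vik wins.
Second-highest bid: Finn at $54662.3 — that is the price the winner pays.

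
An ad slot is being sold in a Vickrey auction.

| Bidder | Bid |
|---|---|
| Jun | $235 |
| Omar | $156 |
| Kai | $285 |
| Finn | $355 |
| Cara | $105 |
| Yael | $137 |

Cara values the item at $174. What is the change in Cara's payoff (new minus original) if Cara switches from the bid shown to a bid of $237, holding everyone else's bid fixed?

$0

The highest bid among the other bidders is $355; Cara's bid doesn't change that.
Original bid $105: Cara is not highest (top rival bid is $355); payoff $0.
Alternative bid $237: Cara is not highest (top rival bid is $355); payoff $0.
Change in payoff = $0 − ($0) = $0.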